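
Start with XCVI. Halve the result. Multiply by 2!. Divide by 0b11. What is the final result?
Convert XCVI (Roman numeral) → 90 + 5 + 1 = 96 (decimal)
Start: 96
96 ÷ 2 = 48
Convert 2! (factorial) → 2 (decimal)
48 × 2 = 96
Convert 0b11 (binary) → 2 + 1 = 3 (decimal)
96 ÷ 3 = 32
32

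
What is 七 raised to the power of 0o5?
Convert 七 (Chinese numeral) → 7 (decimal)
Convert 0o5 (octal) → 5 (decimal)
Compute 7 ^ 5 = 16807
16807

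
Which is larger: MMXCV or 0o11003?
Convert MMXCV (Roman numeral) → 1000 + 1000 + 90 + 5 = 2095 (decimal)
Convert 0o11003 (octal) → 1×4096 + 1×512 + 3 = 4611 (decimal)
Compare 2095 vs 4611: larger = 4611
4611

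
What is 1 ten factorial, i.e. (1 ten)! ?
Convert 1 ten (place-value notation) → 1×10 = 10 (decimal)
Compute 10! = 3628800
3628800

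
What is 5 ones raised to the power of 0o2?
Convert 5 ones (place-value notation) → 5 (decimal)
Convert 0o2 (octal) → 2 (decimal)
Compute 5 ^ 2 = 25
25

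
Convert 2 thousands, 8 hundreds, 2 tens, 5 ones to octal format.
Convert 2 thousands, 8 hundreds, 2 tens, 5 ones (place-value notation) → 2×1000 + 8×100 + 2×10 + 5 = 2825 (decimal)
Convert 2825 (decimal) → 2825 = 5×512 + 4×64 + 1×8 + 1 → 0o5411 (octal)
0o5411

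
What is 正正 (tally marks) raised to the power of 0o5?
Convert 正正 (tally marks) → 5 + 5 = 10 (decimal)
Convert 0o5 (octal) → 5 (decimal)
Compute 10 ^ 5 = 100000
100000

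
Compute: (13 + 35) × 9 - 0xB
Convert 0xB (hexadecimal) → 11 (decimal)
Expression in decimal: (13 + 35) × 9 - 11
Parentheses first: 13 + 35 = 48
Multiply: 48 × 9 = 432
Subtract: 432 - 11 = 421
421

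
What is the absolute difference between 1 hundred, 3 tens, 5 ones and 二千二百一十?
Convert 1 hundred, 3 tens, 5 ones (place-value notation) → 1×100 + 3×10 + 5 = 135 (decimal)
Convert 二千二百一十 (Chinese numeral) → 2×1000 + 2×100 + 1×10 = 2210 (decimal)
Compute |135 - 2210| = 2075
2075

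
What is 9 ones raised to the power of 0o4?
Convert 9 ones (place-value notation) → 9 (decimal)
Convert 0o4 (octal) → 4 (decimal)
Compute 9 ^ 4 = 6561
6561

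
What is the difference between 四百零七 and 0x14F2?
Convert 四百零七 (Chinese numeral) → 4×100 + 7 = 407 (decimal)
Convert 0x14F2 (hexadecimal) → 1×4096 + 4×256 + 15×16 + 2 = 5362 (decimal)
Difference: |407 - 5362| = 4955
4955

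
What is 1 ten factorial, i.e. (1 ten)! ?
Convert 1 ten (place-value notation) → 1×10 = 10 (decimal)
Compute 10! = 3628800
3628800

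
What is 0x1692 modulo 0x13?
Convert 0x1692 (hexadecimal) → 1×4096 + 6×256 + 9×16 + 2 = 5778 (decimal)
Convert 0x13 (hexadecimal) → 1×16 + 3 = 19 (decimal)
Compute 5778 mod 19 = 2
2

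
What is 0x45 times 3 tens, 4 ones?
Convert 0x45 (hexadecimal) → 4×16 + 5 = 69 (decimal)
Convert 3 tens, 4 ones (place-value notation) → 3×10 + 4 = 34 (decimal)
Compute 69 × 34 = 2346
2346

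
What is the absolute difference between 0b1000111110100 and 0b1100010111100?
Convert 0b1000111110100 (binary) → 4096 + 256 + 128 + 64 + 32 + 16 + 4 = 4596 (decimal)
Convert 0b1100010111100 (binary) → 4096 + 2048 + 128 + 32 + 16 + 8 + 4 = 6332 (decimal)
Compute |4596 - 6332| = 1736
1736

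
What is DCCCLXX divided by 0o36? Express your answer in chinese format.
Convert DCCCLXX (Roman numeral) → 500 + 100 + 100 + 100 + 50 + 10 + 10 = 870 (decimal)
Convert 0o36 (octal) → 3×8 + 6 = 30 (decimal)
Compute 870 ÷ 30 = 29
Convert 29 (decimal) → 29 = 2×10 + 9 → 二十九 (Chinese numeral)
二十九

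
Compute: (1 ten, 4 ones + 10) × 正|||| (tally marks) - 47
Convert 1 ten, 4 ones (place-value notation) → 1×10 + 4 = 14 (decimal)
Convert 正|||| (tally marks) → 5 + 4 = 9 (decimal)
Expression in decimal: (14 + 10) × 9 - 47
Parentheses first: 14 + 10 = 24
Multiply: 24 × 9 = 216
Subtract: 216 - 47 = 169
169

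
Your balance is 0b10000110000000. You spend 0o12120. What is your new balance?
Convert 0b10000110000000 (binary) → 8192 + 256 + 128 = 8576 (decimal)
Convert 0o12120 (octal) → 1×4096 + 2×512 + 1×64 + 2×8 = 5200 (decimal)
Compute 8576 - 5200 = 3376
3376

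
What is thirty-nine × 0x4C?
Convert thirty-nine (English words) → 39 (decimal)
Convert 0x4C (hexadecimal) → 4×16 + 12 = 76 (decimal)
Compute 39 × 76 = 2964
2964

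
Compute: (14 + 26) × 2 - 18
Parentheses first: 14 + 26 = 40
Multiply: 40 × 2 = 80
Subtract: 80 - 18 = 62
62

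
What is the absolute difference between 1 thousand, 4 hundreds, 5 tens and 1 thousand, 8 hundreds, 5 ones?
Convert 1 thousand, 4 hundreds, 5 tens (place-value notation) → 1×1000 + 4×100 + 5×10 = 1450 (decimal)
Convert 1 thousand, 8 hundreds, 5 ones (place-value notation) → 1×1000 + 8×100 + 5 = 1805 (decimal)
Compute |1450 - 1805| = 355
355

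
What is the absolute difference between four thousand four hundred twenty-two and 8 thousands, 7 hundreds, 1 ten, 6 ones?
Convert four thousand four hundred twenty-two (English words) → 4×1000 + 4×100 + 22 = 4422 (decimal)
Convert 8 thousands, 7 hundreds, 1 ten, 6 ones (place-value notation) → 8×1000 + 7×100 + 1×10 + 6 = 8716 (decimal)
Compute |4422 - 8716| = 4294
4294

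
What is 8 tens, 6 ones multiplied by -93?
Convert 8 tens, 6 ones (place-value notation) → 8×10 + 6 = 86 (decimal)
Compute 86 × -93 = -7998
-7998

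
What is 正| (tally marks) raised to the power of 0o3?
Convert 正| (tally marks) → 5 + 1 = 6 (decimal)
Convert 0o3 (octal) → 3 (decimal)
Compute 6 ^ 3 = 216
216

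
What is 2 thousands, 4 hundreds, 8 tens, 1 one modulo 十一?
Convert 2 thousands, 4 hundreds, 8 tens, 1 one (place-value notation) → 2×1000 + 4×100 + 8×10 + 1 = 2481 (decimal)
Convert 十一 (Chinese numeral) → 1×10 + 1 = 11 (decimal)
Compute 2481 mod 11 = 6
6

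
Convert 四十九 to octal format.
Convert 四十九 (Chinese numeral) → 4×10 + 9 = 49 (decimal)
Convert 49 (decimal) → 49 = 6×8 + 1 → 0o61 (octal)
0o61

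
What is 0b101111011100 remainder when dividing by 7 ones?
Convert 0b101111011100 (binary) → 2048 + 512 + 256 + 128 + 64 + 16 + 8 + 4 = 3036 (decimal)
Convert 7 ones (place-value notation) → 7 (decimal)
Compute 3036 mod 7 = 5
5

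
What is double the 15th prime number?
The 15th prime number = 47
Compute 47 × 2 = 94
94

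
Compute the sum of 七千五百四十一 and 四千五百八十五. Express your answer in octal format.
Convert 七千五百四十一 (Chinese numeral) → 7×1000 + 5×100 + 4×10 + 1 = 7541 (decimal)
Convert 四千五百八十五 (Chinese numeral) → 4×1000 + 5×100 + 8×10 + 5 = 4585 (decimal)
Compute 7541 + 4585 = 12126
Convert 12126 (decimal) → 12126 = 2×4096 + 7×512 + 5×64 + 3×8 + 6 → 0o27536 (octal)
0o27536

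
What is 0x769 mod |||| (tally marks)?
Convert 0x769 (hexadecimal) → 7×256 + 6×16 + 9 = 1897 (decimal)
Convert |||| (tally marks) → 4 (decimal)
Compute 1897 mod 4 = 1
1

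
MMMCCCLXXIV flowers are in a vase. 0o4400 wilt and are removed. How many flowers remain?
Convert MMMCCCLXXIV (Roman numeral) → 1000 + 1000 + 1000 + 100 + 100 + 100 + 50 + 10 + 10 + 4 = 3374 (decimal)
Convert 0o4400 (octal) → 4×512 + 4×64 = 2304 (decimal)
Compute 3374 - 2304 = 1070
1070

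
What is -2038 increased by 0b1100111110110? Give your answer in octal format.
Convert 0b1100111110110 (binary) → 4096 + 2048 + 256 + 128 + 64 + 32 + 16 + 4 + 2 = 6646 (decimal)
Compute -2038 + 6646 = 4608
Convert 4608 (decimal) → 4608 = 1×4096 + 1×512 → 0o11000 (octal)
0o11000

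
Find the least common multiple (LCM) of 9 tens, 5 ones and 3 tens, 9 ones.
Convert 9 tens, 5 ones (place-value notation) → 9×10 + 5 = 95 (decimal)
Convert 3 tens, 9 ones (place-value notation) → 3×10 + 9 = 39 (decimal)
Compute lcm(95, 39) = 3705
3705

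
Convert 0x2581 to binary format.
Convert 0x2581 (hexadecimal) → 2×4096 + 5×256 + 8×16 + 1 = 9601 (decimal)
Convert 9601 (decimal) → 9601 = 8192 + 1024 + 256 + 128 + 1 → 0b10010110000001 (binary)
0b10010110000001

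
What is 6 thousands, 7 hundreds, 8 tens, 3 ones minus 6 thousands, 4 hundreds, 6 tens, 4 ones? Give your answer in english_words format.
Convert 6 thousands, 7 hundreds, 8 tens, 3 ones (place-value notation) → 6×1000 + 7×100 + 8×10 + 3 = 6783 (decimal)
Convert 6 thousands, 4 hundreds, 6 tens, 4 ones (place-value notation) → 6×1000 + 4×100 + 6×10 + 4 = 6464 (decimal)
Compute 6783 - 6464 = 319
Convert 319 (decimal) → 319 = 3×100 + 19 → three hundred nineteen (English words)
three hundred nineteen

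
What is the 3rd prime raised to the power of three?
Convert the 3rd prime (prime index) → 5 (decimal)
Convert three (English words) → 3 (decimal)
Compute 5 ^ 3 = 125
125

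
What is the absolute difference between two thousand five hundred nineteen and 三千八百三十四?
Convert two thousand five hundred nineteen (English words) → 2×1000 + 5×100 + 19 = 2519 (decimal)
Convert 三千八百三十四 (Chinese numeral) → 3×1000 + 8×100 + 3×10 + 4 = 3834 (decimal)
Compute |2519 - 3834| = 1315
1315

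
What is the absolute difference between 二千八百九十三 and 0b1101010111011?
Convert 二千八百九十三 (Chinese numeral) → 2×1000 + 8×100 + 9×10 + 3 = 2893 (decimal)
Convert 0b1101010111011 (binary) → 4096 + 2048 + 512 + 128 + 32 + 16 + 8 + 2 + 1 = 6843 (decimal)
Compute |2893 - 6843| = 3950
3950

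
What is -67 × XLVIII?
Convert XLVIII (Roman numeral) → 40 + 5 + 1 + 1 + 1 = 48 (decimal)
Compute -67 × 48 = -3216
-3216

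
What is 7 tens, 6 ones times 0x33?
Convert 7 tens, 6 ones (place-value notation) → 7×10 + 6 = 76 (decimal)
Convert 0x33 (hexadecimal) → 3×16 + 3 = 51 (decimal)
Compute 76 × 51 = 3876
3876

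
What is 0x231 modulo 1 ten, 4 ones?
Convert 0x231 (hexadecimal) → 2×256 + 3×16 + 1 = 561 (decimal)
Convert 1 ten, 4 ones (place-value notation) → 1×10 + 4 = 14 (decimal)
Compute 561 mod 14 = 1
1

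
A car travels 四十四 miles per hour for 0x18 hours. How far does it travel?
Convert 四十四 (Chinese numeral) → 4×10 + 4 = 44 (decimal)
Convert 0x18 (hexadecimal) → 1×16 + 8 = 24 (decimal)
Compute 44 × 24 = 1056
1056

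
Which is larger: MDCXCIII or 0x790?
Convert MDCXCIII (Roman numeral) → 1000 + 500 + 100 + 90 + 1 + 1 + 1 = 1693 (decimal)
Convert 0x790 (hexadecimal) → 7×256 + 9×16 = 1936 (decimal)
Compare 1693 vs 1936: larger = 1936
1936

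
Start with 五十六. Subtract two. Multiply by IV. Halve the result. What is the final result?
Convert 五十六 (Chinese numeral) → 5×10 + 6 = 56 (decimal)
Start: 56
Convert two (English words) → 2 (decimal)
56 - 2 = 54
Convert IV (Roman numeral) → 4 (decimal)
54 × 4 = 216
216 ÷ 2 = 108
108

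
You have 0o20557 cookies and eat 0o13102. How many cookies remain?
Convert 0o20557 (octal) → 2×4096 + 5×64 + 5×8 + 7 = 8559 (decimal)
Convert 0o13102 (octal) → 1×4096 + 3×512 + 1×64 + 2 = 5698 (decimal)
Compute 8559 - 5698 = 2861
2861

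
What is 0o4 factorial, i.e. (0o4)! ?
Convert 0o4 (octal) → 4 (decimal)
Compute 4! = 24
24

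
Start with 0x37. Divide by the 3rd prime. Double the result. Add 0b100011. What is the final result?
Convert 0x37 (hexadecimal) → 3×16 + 7 = 55 (decimal)
Start: 55
Convert the 3rd prime (prime index) → 5 (decimal)
55 ÷ 5 = 11
11 × 2 = 22
Convert 0b100011 (binary) → 32 + 2 + 1 = 35 (decimal)
22 + 35 = 57
57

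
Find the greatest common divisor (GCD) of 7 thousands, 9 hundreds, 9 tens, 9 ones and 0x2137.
Convert 7 thousands, 9 hundreds, 9 tens, 9 ones (place-value notation) → 7×1000 + 9×100 + 9×10 + 9 = 7999 (decimal)
Convert 0x2137 (hexadecimal) → 2×4096 + 1×256 + 3×16 + 7 = 8503 (decimal)
Compute gcd(7999, 8503) = 1
1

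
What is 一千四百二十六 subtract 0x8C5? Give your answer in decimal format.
Convert 一千四百二十六 (Chinese numeral) → 1×1000 + 4×100 + 2×10 + 6 = 1426 (decimal)
Convert 0x8C5 (hexadecimal) → 8×256 + 12×16 + 5 = 2245 (decimal)
Compute 1426 - 2245 = -819
-819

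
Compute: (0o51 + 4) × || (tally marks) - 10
Convert 0o51 (octal) → 5×8 + 1 = 41 (decimal)
Convert || (tally marks) → 2 (decimal)
Expression in decimal: (41 + 4) × 2 - 10
Parentheses first: 41 + 4 = 45
Multiply: 45 × 2 = 90
Subtract: 90 - 10 = 80
80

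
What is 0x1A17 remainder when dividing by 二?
Convert 0x1A17 (hexadecimal) → 1×4096 + 10×256 + 1×16 + 7 = 6679 (decimal)
Convert 二 (Chinese numeral) → 2 (decimal)
Compute 6679 mod 2 = 1
1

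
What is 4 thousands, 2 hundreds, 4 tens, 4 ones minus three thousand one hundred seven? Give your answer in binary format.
Convert 4 thousands, 2 hundreds, 4 tens, 4 ones (place-value notation) → 4×1000 + 2×100 + 4×10 + 4 = 4244 (decimal)
Convert three thousand one hundred seven (English words) → 3×1000 + 1×100 + 7 = 3107 (decimal)
Compute 4244 - 3107 = 1137
Convert 1137 (decimal) → 1137 = 1024 + 64 + 32 + 16 + 1 → 0b10001110001 (binary)
0b10001110001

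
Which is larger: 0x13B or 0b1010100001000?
Convert 0x13B (hexadecimal) → 1×256 + 3×16 + 11 = 315 (decimal)
Convert 0b1010100001000 (binary) → 4096 + 1024 + 256 + 8 = 5384 (decimal)
Compare 315 vs 5384: larger = 5384
5384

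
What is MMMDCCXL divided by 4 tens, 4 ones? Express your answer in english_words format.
Convert MMMDCCXL (Roman numeral) → 1000 + 1000 + 1000 + 500 + 100 + 100 + 40 = 3740 (decimal)
Convert 4 tens, 4 ones (place-value notation) → 4×10 + 4 = 44 (decimal)
Compute 3740 ÷ 44 = 85
Convert 85 (decimal) → eighty-five (English words)
eighty-five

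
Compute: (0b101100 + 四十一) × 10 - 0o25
Convert 0b101100 (binary) → 32 + 8 + 4 = 44 (decimal)
Convert 四十一 (Chinese numeral) → 4×10 + 1 = 41 (decimal)
Convert 0o25 (octal) → 2×8 + 5 = 21 (decimal)
Expression in decimal: (44 + 41) × 10 - 21
Parentheses first: 44 + 41 = 85
Multiply: 85 × 10 = 850
Subtract: 850 - 21 = 829
829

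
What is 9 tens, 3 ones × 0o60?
Convert 9 tens, 3 ones (place-value notation) → 9×10 + 3 = 93 (decimal)
Convert 0o60 (octal) → 6×8 = 48 (decimal)
Compute 93 × 48 = 4464
4464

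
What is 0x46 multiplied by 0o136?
Convert 0x46 (hexadecimal) → 4×16 + 6 = 70 (decimal)
Convert 0o136 (octal) → 1×64 + 3×8 + 6 = 94 (decimal)
Compute 70 × 94 = 6580
6580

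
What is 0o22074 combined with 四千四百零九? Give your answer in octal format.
Convert 0o22074 (octal) → 2×4096 + 2×512 + 7×8 + 4 = 9276 (decimal)
Convert 四千四百零九 (Chinese numeral) → 4×1000 + 4×100 + 9 = 4409 (decimal)
Compute 9276 + 4409 = 13685
Convert 13685 (decimal) → 13685 = 3×4096 + 2×512 + 5×64 + 6×8 + 5 → 0o32565 (octal)
0o32565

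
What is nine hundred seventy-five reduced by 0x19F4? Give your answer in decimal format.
Convert nine hundred seventy-five (English words) → 9×100 + 75 = 975 (decimal)
Convert 0x19F4 (hexadecimal) → 1×4096 + 9×256 + 15×16 + 4 = 6644 (decimal)
Compute 975 - 6644 = -5669
-5669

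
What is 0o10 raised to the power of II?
Convert 0o10 (octal) → 1×8 = 8 (decimal)
Convert II (Roman numeral) → 1 + 1 = 2 (decimal)
Compute 8 ^ 2 = 64
64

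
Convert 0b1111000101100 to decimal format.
Convert 0b1111000101100 (binary) → 4096 + 2048 + 1024 + 512 + 32 + 8 + 4 = 7724 (decimal)
7724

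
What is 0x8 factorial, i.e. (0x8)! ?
Convert 0x8 (hexadecimal) → 8 (decimal)
Compute 8! = 40320
40320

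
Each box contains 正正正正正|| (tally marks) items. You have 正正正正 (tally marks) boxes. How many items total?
Convert 正正正正正|| (tally marks) → 5 + 5 + 5 + 5 + 5 + 2 = 27 (decimal)
Convert 正正正正 (tally marks) → 5 + 5 + 5 + 5 = 20 (decimal)
Compute 27 × 20 = 540
540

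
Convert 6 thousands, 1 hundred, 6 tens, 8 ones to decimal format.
Convert 6 thousands, 1 hundred, 6 tens, 8 ones (place-value notation) → 6×1000 + 1×100 + 6×10 + 8 = 6168 (decimal)
6168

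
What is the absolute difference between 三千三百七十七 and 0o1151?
Convert 三千三百七十七 (Chinese numeral) → 3×1000 + 3×100 + 7×10 + 7 = 3377 (decimal)
Convert 0o1151 (octal) → 1×512 + 1×64 + 5×8 + 1 = 617 (decimal)
Compute |3377 - 617| = 2760
2760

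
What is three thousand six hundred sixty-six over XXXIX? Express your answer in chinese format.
Convert three thousand six hundred sixty-six (English words) → 3×1000 + 6×100 + 66 = 3666 (decimal)
Convert XXXIX (Roman numeral) → 10 + 10 + 10 + 9 = 39 (decimal)
Compute 3666 ÷ 39 = 94
Convert 94 (decimal) → 94 = 9×10 + 4 → 九十四 (Chinese numeral)
九十四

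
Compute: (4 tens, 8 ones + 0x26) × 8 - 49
Convert 4 tens, 8 ones (place-value notation) → 4×10 + 8 = 48 (decimal)
Convert 0x26 (hexadecimal) → 2×16 + 6 = 38 (decimal)
Expression in decimal: (48 + 38) × 8 - 49
Parentheses first: 48 + 38 = 86
Multiply: 86 × 8 = 688
Subtract: 688 - 49 = 639
639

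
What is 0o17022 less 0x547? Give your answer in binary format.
Convert 0o17022 (octal) → 1×4096 + 7×512 + 2×8 + 2 = 7698 (decimal)
Convert 0x547 (hexadecimal) → 5×256 + 4×16 + 7 = 1351 (decimal)
Compute 7698 - 1351 = 6347
Convert 6347 (decimal) → 6347 = 4096 + 2048 + 128 + 64 + 8 + 2 + 1 → 0b1100011001011 (binary)
0b1100011001011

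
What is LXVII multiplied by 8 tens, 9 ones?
Convert LXVII (Roman numeral) → 50 + 10 + 5 + 1 + 1 = 67 (decimal)
Convert 8 tens, 9 ones (place-value notation) → 8×10 + 9 = 89 (decimal)
Compute 67 × 89 = 5963
5963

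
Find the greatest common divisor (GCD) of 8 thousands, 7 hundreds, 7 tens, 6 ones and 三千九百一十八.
Convert 8 thousands, 7 hundreds, 7 tens, 6 ones (place-value notation) → 8×1000 + 7×100 + 7×10 + 6 = 8776 (decimal)
Convert 三千九百一十八 (Chinese numeral) → 3×1000 + 9×100 + 1×10 + 8 = 3918 (decimal)
Compute gcd(8776, 3918) = 2
2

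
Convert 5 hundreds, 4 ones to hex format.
Convert 5 hundreds, 4 ones (place-value notation) → 5×100 + 4 = 504 (decimal)
Convert 504 (decimal) → 504 = 1×256 + 15×16 + 8 → 0x1F8 (hexadecimal)
0x1F8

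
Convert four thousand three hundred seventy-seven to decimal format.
Convert four thousand three hundred seventy-seven (English words) → 4×1000 + 3×100 + 77 = 4377 (decimal)
4377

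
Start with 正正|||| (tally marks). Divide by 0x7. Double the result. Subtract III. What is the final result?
Convert 正正|||| (tally marks) → 5 + 5 + 4 = 14 (decimal)
Start: 14
Convert 0x7 (hexadecimal) → 7 (decimal)
14 ÷ 7 = 2
2 × 2 = 4
Convert III (Roman numeral) → 1 + 1 + 1 = 3 (decimal)
4 - 3 = 1
1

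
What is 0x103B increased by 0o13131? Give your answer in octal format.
Convert 0x103B (hexadecimal) → 1×4096 + 3×16 + 11 = 4155 (decimal)
Convert 0o13131 (octal) → 1×4096 + 3×512 + 1×64 + 3×8 + 1 = 5721 (decimal)
Compute 4155 + 5721 = 9876
Convert 9876 (decimal) → 9876 = 2×4096 + 3×512 + 2×64 + 2×8 + 4 → 0o23224 (octal)
0o23224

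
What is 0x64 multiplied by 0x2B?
Convert 0x64 (hexadecimal) → 6×16 + 4 = 100 (decimal)
Convert 0x2B (hexadecimal) → 2×16 + 11 = 43 (decimal)
Compute 100 × 43 = 4300
4300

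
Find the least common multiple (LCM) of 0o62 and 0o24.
Convert 0o62 (octal) → 6×8 + 2 = 50 (decimal)
Convert 0o24 (octal) → 2×8 + 4 = 20 (decimal)
Compute lcm(50, 20) = 100
100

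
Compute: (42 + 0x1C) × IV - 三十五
Convert 0x1C (hexadecimal) → 1×16 + 12 = 28 (decimal)
Convert IV (Roman numeral) → 4 (decimal)
Convert 三十五 (Chinese numeral) → 3×10 + 5 = 35 (decimal)
Expression in decimal: (42 + 28) × 4 - 35
Parentheses first: 42 + 28 = 70
Multiply: 70 × 4 = 280
Subtract: 280 - 35 = 245
245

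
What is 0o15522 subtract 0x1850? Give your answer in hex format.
Convert 0o15522 (octal) → 1×4096 + 5×512 + 5×64 + 2×8 + 2 = 6994 (decimal)
Convert 0x1850 (hexadecimal) → 1×4096 + 8×256 + 5×16 = 6224 (decimal)
Compute 6994 - 6224 = 770
Convert 770 (decimal) → 770 = 3×256 + 2 → 0x302 (hexadecimal)
0x302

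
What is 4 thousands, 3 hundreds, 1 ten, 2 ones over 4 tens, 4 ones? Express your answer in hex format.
Convert 4 thousands, 3 hundreds, 1 ten, 2 ones (place-value notation) → 4×1000 + 3×100 + 1×10 + 2 = 4312 (decimal)
Convert 4 tens, 4 ones (place-value notation) → 4×10 + 4 = 44 (decimal)
Compute 4312 ÷ 44 = 98
Convert 98 (decimal) → 98 = 6×16 + 2 → 0x62 (hexadecimal)
0x62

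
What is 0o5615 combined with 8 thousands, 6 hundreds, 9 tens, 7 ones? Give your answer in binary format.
Convert 0o5615 (octal) → 5×512 + 6×64 + 1×8 + 5 = 2957 (decimal)
Convert 8 thousands, 6 hundreds, 9 tens, 7 ones (place-value notation) → 8×1000 + 6×100 + 9×10 + 7 = 8697 (decimal)
Compute 2957 + 8697 = 11654
Convert 11654 (decimal) → 11654 = 8192 + 2048 + 1024 + 256 + 128 + 4 + 2 → 0b10110110000110 (binary)
0b10110110000110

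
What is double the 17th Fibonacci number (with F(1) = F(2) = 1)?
The 17th Fibonacci number (with F(1) = F(2) = 1) = 1597
Compute 1597 × 2 = 3194
3194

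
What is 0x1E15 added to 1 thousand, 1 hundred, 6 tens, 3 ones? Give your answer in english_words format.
Convert 0x1E15 (hexadecimal) → 1×4096 + 14×256 + 1×16 + 5 = 7701 (decimal)
Convert 1 thousand, 1 hundred, 6 tens, 3 ones (place-value notation) → 1×1000 + 1×100 + 6×10 + 3 = 1163 (decimal)
Compute 7701 + 1163 = 8864
Convert 8864 (decimal) → 8864 = 8×1000 + 8×100 + 64 → eight thousand eight hundred sixty-four (English words)
eight thousand eight hundred sixty-four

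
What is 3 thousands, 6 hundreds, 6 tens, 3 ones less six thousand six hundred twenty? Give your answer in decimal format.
Convert 3 thousands, 6 hundreds, 6 tens, 3 ones (place-value notation) → 3×1000 + 6×100 + 6×10 + 3 = 3663 (decimal)
Convert six thousand six hundred twenty (English words) → 6×1000 + 6×100 + 20 = 6620 (decimal)
Compute 3663 - 6620 = -2957
-2957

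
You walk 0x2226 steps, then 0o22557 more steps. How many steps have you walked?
Convert 0x2226 (hexadecimal) → 2×4096 + 2×256 + 2×16 + 6 = 8742 (decimal)
Convert 0o22557 (octal) → 2×4096 + 2×512 + 5×64 + 5×8 + 7 = 9583 (decimal)
Compute 8742 + 9583 = 18325
18325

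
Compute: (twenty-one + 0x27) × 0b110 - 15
Convert twenty-one (English words) → 21 (decimal)
Convert 0x27 (hexadecimal) → 2×16 + 7 = 39 (decimal)
Convert 0b110 (binary) → 4 + 2 = 6 (decimal)
Expression in decimal: (21 + 39) × 6 - 15
Parentheses first: 21 + 39 = 60
Multiply: 60 × 6 = 360
Subtract: 360 - 15 = 345
345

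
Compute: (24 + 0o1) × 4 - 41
Convert 0o1 (octal) → 1 (decimal)
Expression in decimal: (24 + 1) × 4 - 41
Parentheses first: 24 + 1 = 25
Multiply: 25 × 4 = 100
Subtract: 100 - 41 = 59
59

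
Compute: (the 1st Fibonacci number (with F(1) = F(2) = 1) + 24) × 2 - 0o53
Convert the 1st Fibonacci number (with F(1) = F(2) = 1) (Fibonacci index) → 1 (decimal)
Convert 0o53 (octal) → 5×8 + 3 = 43 (decimal)
Expression in decimal: (1 + 24) × 2 - 43
Parentheses first: 1 + 24 = 25
Multiply: 25 × 2 = 50
Subtract: 50 - 43 = 7
7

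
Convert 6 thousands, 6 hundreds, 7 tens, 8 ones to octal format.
Convert 6 thousands, 6 hundreds, 7 tens, 8 ones (place-value notation) → 6×1000 + 6×100 + 7×10 + 8 = 6678 (decimal)
Convert 6678 (decimal) → 6678 = 1×4096 + 5×512 + 2×8 + 6 → 0o15026 (octal)
0o15026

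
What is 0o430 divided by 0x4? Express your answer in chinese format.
Convert 0o430 (octal) → 4×64 + 3×8 = 280 (decimal)
Convert 0x4 (hexadecimal) → 4 (decimal)
Compute 280 ÷ 4 = 70
Convert 70 (decimal) → 70 = 7×10 → 七十 (Chinese numeral)
七十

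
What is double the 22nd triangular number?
The 22nd triangular number = 22×23/2 = 253
Compute 253 × 2 = 506
506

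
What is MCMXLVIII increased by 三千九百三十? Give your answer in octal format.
Convert MCMXLVIII (Roman numeral) → 1000 + 900 + 40 + 5 + 1 + 1 + 1 = 1948 (decimal)
Convert 三千九百三十 (Chinese numeral) → 3×1000 + 9×100 + 3×10 = 3930 (decimal)
Compute 1948 + 3930 = 5878
Convert 5878 (decimal) → 5878 = 1×4096 + 3×512 + 3×64 + 6×8 + 6 → 0o13366 (octal)
0o13366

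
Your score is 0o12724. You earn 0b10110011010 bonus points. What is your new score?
Convert 0o12724 (octal) → 1×4096 + 2×512 + 7×64 + 2×8 + 4 = 5588 (decimal)
Convert 0b10110011010 (binary) → 1024 + 256 + 128 + 16 + 8 + 2 = 1434 (decimal)
Compute 5588 + 1434 = 7022
7022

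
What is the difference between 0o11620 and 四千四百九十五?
Convert 0o11620 (octal) → 1×4096 + 1×512 + 6×64 + 2×8 = 5008 (decimal)
Convert 四千四百九十五 (Chinese numeral) → 4×1000 + 4×100 + 9×10 + 5 = 4495 (decimal)
Difference: |5008 - 4495| = 513
513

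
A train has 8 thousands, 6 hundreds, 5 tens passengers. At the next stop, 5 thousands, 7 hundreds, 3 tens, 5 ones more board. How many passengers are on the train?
Convert 8 thousands, 6 hundreds, 5 tens (place-value notation) → 8×1000 + 6×100 + 5×10 = 8650 (decimal)
Convert 5 thousands, 7 hundreds, 3 tens, 5 ones (place-value notation) → 5×1000 + 7×100 + 3×10 + 5 = 5735 (decimal)
Compute 8650 + 5735 = 14385
14385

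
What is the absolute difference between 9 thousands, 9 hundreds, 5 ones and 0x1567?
Convert 9 thousands, 9 hundreds, 5 ones (place-value notation) → 9×1000 + 9×100 + 5 = 9905 (decimal)
Convert 0x1567 (hexadecimal) → 1×4096 + 5×256 + 6×16 + 7 = 5479 (decimal)
Compute |9905 - 5479| = 4426
4426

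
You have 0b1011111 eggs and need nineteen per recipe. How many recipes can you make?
Convert 0b1011111 (binary) → 64 + 16 + 8 + 4 + 2 + 1 = 95 (decimal)
Convert nineteen (English words) → 19 (decimal)
Compute 95 ÷ 19 = 5
5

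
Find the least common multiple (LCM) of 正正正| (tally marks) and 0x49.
Convert 正正正| (tally marks) → 5 + 5 + 5 + 1 = 16 (decimal)
Convert 0x49 (hexadecimal) → 4×16 + 9 = 73 (decimal)
Compute lcm(16, 73) = 1168
1168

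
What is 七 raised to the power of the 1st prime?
Convert 七 (Chinese numeral) → 7 (decimal)
Convert the 1st prime (prime index) → 2 (decimal)
Compute 7 ^ 2 = 49
49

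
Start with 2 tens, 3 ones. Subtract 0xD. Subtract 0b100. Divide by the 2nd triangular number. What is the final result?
Convert 2 tens, 3 ones (place-value notation) → 2×10 + 3 = 23 (decimal)
Start: 23
Convert 0xD (hexadecimal) → 13 (decimal)
23 - 13 = 10
Convert 0b100 (binary) → 4 (decimal)
10 - 4 = 6
Convert the 2nd triangular number (triangular index) → 2×3/2 = 3 (decimal)
6 ÷ 3 = 2
2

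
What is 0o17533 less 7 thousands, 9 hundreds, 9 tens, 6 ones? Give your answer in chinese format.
Convert 0o17533 (octal) → 1×4096 + 7×512 + 5×64 + 3×8 + 3 = 8027 (decimal)
Convert 7 thousands, 9 hundreds, 9 tens, 6 ones (place-value notation) → 7×1000 + 9×100 + 9×10 + 6 = 7996 (decimal)
Compute 8027 - 7996 = 31
Convert 31 (decimal) → 31 = 3×10 + 1 → 三十一 (Chinese numeral)
三十一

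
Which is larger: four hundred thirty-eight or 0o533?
Convert four hundred thirty-eight (English words) → 4×100 + 38 = 438 (decimal)
Convert 0o533 (octal) → 5×64 + 3×8 + 3 = 347 (decimal)
Compare 438 vs 347: larger = 438
438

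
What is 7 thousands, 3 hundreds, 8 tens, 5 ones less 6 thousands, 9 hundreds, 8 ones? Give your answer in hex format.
Convert 7 thousands, 3 hundreds, 8 tens, 5 ones (place-value notation) → 7×1000 + 3×100 + 8×10 + 5 = 7385 (decimal)
Convert 6 thousands, 9 hundreds, 8 ones (place-value notation) → 6×1000 + 9×100 + 8 = 6908 (decimal)
Compute 7385 - 6908 = 477
Convert 477 (decimal) → 477 = 1×256 + 13×16 + 13 → 0x1DD (hexadecimal)
0x1DD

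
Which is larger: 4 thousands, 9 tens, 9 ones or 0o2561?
Convert 4 thousands, 9 tens, 9 ones (place-value notation) → 4×1000 + 9×10 + 9 = 4099 (decimal)
Convert 0o2561 (octal) → 2×512 + 5×64 + 6×8 + 1 = 1393 (decimal)
Compare 4099 vs 1393: larger = 4099
4099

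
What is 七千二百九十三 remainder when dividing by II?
Convert 七千二百九十三 (Chinese numeral) → 7×1000 + 2×100 + 9×10 + 3 = 7293 (decimal)
Convert II (Roman numeral) → 1 + 1 = 2 (decimal)
Compute 7293 mod 2 = 1
1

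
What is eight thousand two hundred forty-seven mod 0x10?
Convert eight thousand two hundred forty-seven (English words) → 8×1000 + 2×100 + 47 = 8247 (decimal)
Convert 0x10 (hexadecimal) → 1×16 = 16 (decimal)
Compute 8247 mod 16 = 7
7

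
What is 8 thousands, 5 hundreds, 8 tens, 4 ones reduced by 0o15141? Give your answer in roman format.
Convert 8 thousands, 5 hundreds, 8 tens, 4 ones (place-value notation) → 8×1000 + 5×100 + 8×10 + 4 = 8584 (decimal)
Convert 0o15141 (octal) → 1×4096 + 5×512 + 1×64 + 4×8 + 1 = 6753 (decimal)
Compute 8584 - 6753 = 1831
Convert 1831 (decimal) → 1831 = 1000 + 500 + 100 + 100 + 100 + 10 + 10 + 10 + 1 → MDCCCXXXI (Roman numeral)
MDCCCXXXI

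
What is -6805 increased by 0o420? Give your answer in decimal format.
Convert 0o420 (octal) → 4×64 + 2×8 = 272 (decimal)
Compute -6805 + 272 = -6533
-6533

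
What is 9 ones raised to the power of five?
Convert 9 ones (place-value notation) → 9 (decimal)
Convert five (English words) → 5 (decimal)
Compute 9 ^ 5 = 59049
59049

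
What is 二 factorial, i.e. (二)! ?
Convert 二 (Chinese numeral) → 2 (decimal)
Compute 2! = 2
2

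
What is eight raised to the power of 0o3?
Convert eight (English words) → 8 (decimal)
Convert 0o3 (octal) → 3 (decimal)
Compute 8 ^ 3 = 512
512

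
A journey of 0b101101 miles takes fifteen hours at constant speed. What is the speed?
Convert 0b101101 (binary) → 32 + 8 + 4 + 1 = 45 (decimal)
Convert fifteen (English words) → 15 (decimal)
Compute 45 ÷ 15 = 3
3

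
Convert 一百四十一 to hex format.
Convert 一百四十一 (Chinese numeral) → 1×100 + 4×10 + 1 = 141 (decimal)
Convert 141 (decimal) → 141 = 8×16 + 13 → 0x8D (hexadecimal)
0x8D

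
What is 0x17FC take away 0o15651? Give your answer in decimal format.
Convert 0x17FC (hexadecimal) → 1×4096 + 7×256 + 15×16 + 12 = 6140 (decimal)
Convert 0o15651 (octal) → 1×4096 + 5×512 + 6×64 + 5×8 + 1 = 7081 (decimal)
Compute 6140 - 7081 = -941
-941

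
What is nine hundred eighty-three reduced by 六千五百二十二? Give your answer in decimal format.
Convert nine hundred eighty-three (English words) → 9×100 + 83 = 983 (decimal)
Convert 六千五百二十二 (Chinese numeral) → 6×1000 + 5×100 + 2×10 + 2 = 6522 (decimal)
Compute 983 - 6522 = -5539
-5539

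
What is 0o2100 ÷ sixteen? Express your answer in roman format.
Convert 0o2100 (octal) → 2×512 + 1×64 = 1088 (decimal)
Convert sixteen (English words) → 16 (decimal)
Compute 1088 ÷ 16 = 68
Convert 68 (decimal) → 68 = 50 + 10 + 5 + 1 + 1 + 1 → LXVIII (Roman numeral)
LXVIII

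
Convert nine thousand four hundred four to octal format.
Convert nine thousand four hundred four (English words) → 9×1000 + 4×100 + 4 = 9404 (decimal)
Convert 9404 (decimal) → 9404 = 2×4096 + 2×512 + 2×64 + 7×8 + 4 → 0o22274 (octal)
0o22274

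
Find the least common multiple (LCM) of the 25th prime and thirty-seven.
Convert the 25th prime (prime index) → 97 (decimal)
Convert thirty-seven (English words) → 37 (decimal)
Compute lcm(97, 37) = 3589
3589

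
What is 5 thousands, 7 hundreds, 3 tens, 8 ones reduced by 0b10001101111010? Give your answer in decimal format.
Convert 5 thousands, 7 hundreds, 3 tens, 8 ones (place-value notation) → 5×1000 + 7×100 + 3×10 + 8 = 5738 (decimal)
Convert 0b10001101111010 (binary) → 8192 + 512 + 256 + 64 + 32 + 16 + 8 + 2 = 9082 (decimal)
Compute 5738 - 9082 = -3344
-3344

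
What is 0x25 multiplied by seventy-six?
Convert 0x25 (hexadecimal) → 2×16 + 5 = 37 (decimal)
Convert seventy-six (English words) → 76 (decimal)
Compute 37 × 76 = 2812
2812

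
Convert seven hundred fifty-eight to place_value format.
Convert seven hundred fifty-eight (English words) → 7×100 + 58 = 758 (decimal)
Convert 758 (decimal) → 758 = 7×100 + 5×10 + 8 → 7 hundreds, 5 tens, 8 ones (place-value notation)
7 hundreds, 5 tens, 8 ones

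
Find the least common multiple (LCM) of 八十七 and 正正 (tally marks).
Convert 八十七 (Chinese numeral) → 8×10 + 7 = 87 (decimal)
Convert 正正 (tally marks) → 5 + 5 = 10 (decimal)
Compute lcm(87, 10) = 870
870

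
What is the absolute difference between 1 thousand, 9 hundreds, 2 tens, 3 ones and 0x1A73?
Convert 1 thousand, 9 hundreds, 2 tens, 3 ones (place-value notation) → 1×1000 + 9×100 + 2×10 + 3 = 1923 (decimal)
Convert 0x1A73 (hexadecimal) → 1×4096 + 10×256 + 7×16 + 3 = 6771 (decimal)
Compute |1923 - 6771| = 4848
4848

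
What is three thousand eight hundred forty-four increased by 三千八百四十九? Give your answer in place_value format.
Convert three thousand eight hundred forty-four (English words) → 3×1000 + 8×100 + 44 = 3844 (decimal)
Convert 三千八百四十九 (Chinese numeral) → 3×1000 + 8×100 + 4×10 + 9 = 3849 (decimal)
Compute 3844 + 3849 = 7693
Convert 7693 (decimal) → 7693 = 7×1000 + 6×100 + 9×10 + 3 → 7 thousands, 6 hundreds, 9 tens, 3 ones (place-value notation)
7 thousands, 6 hundreds, 9 tens, 3 ones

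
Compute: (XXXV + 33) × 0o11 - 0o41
Convert XXXV (Roman numeral) → 10 + 10 + 10 + 5 = 35 (decimal)
Convert 0o11 (octal) → 1×8 + 1 = 9 (decimal)
Convert 0o41 (octal) → 4×8 + 1 = 33 (decimal)
Expression in decimal: (35 + 33) × 9 - 33
Parentheses first: 35 + 33 = 68
Multiply: 68 × 9 = 612
Subtract: 612 - 33 = 579
579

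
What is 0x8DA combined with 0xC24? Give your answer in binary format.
Convert 0x8DA (hexadecimal) → 8×256 + 13×16 + 10 = 2266 (decimal)
Convert 0xC24 (hexadecimal) → 12×256 + 2×16 + 4 = 3108 (decimal)
Compute 2266 + 3108 = 5374
Convert 5374 (decimal) → 5374 = 4096 + 1024 + 128 + 64 + 32 + 16 + 8 + 4 + 2 → 0b1010011111110 (binary)
0b1010011111110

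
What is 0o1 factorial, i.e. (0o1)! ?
Convert 0o1 (octal) → 1 (decimal)
Compute 1! = 1
1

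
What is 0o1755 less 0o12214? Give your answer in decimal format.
Convert 0o1755 (octal) → 1×512 + 7×64 + 5×8 + 5 = 1005 (decimal)
Convert 0o12214 (octal) → 1×4096 + 2×512 + 2×64 + 1×8 + 4 = 5260 (decimal)
Compute 1005 - 5260 = -4255
-4255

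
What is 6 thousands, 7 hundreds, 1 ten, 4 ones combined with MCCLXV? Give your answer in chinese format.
Convert 6 thousands, 7 hundreds, 1 ten, 4 ones (place-value notation) → 6×1000 + 7×100 + 1×10 + 4 = 6714 (decimal)
Convert MCCLXV (Roman numeral) → 1000 + 100 + 100 + 50 + 10 + 5 = 1265 (decimal)
Compute 6714 + 1265 = 7979
Convert 7979 (decimal) → 7979 = 7×1000 + 9×100 + 7×10 + 9 → 七千九百七十九 (Chinese numeral)
七千九百七十九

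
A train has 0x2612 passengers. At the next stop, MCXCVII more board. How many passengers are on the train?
Convert 0x2612 (hexadecimal) → 2×4096 + 6×256 + 1×16 + 2 = 9746 (decimal)
Convert MCXCVII (Roman numeral) → 1000 + 100 + 90 + 5 + 1 + 1 = 1197 (decimal)
Compute 9746 + 1197 = 10943
10943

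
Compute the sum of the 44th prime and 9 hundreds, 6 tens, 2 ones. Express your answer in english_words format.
Convert the 44th prime (prime index) → 193 (decimal)
Convert 9 hundreds, 6 tens, 2 ones (place-value notation) → 9×100 + 6×10 + 2 = 962 (decimal)
Compute 193 + 962 = 1155
Convert 1155 (decimal) → 1155 = 1×1000 + 1×100 + 55 → one thousand one hundred fifty-five (English words)
one thousand one hundred fifty-five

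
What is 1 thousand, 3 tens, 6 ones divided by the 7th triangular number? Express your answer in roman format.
Convert 1 thousand, 3 tens, 6 ones (place-value notation) → 1×1000 + 3×10 + 6 = 1036 (decimal)
Convert the 7th triangular number (triangular index) → 7×8/2 = 28 (decimal)
Compute 1036 ÷ 28 = 37
Convert 37 (decimal) → 37 = 10 + 10 + 10 + 5 + 1 + 1 → XXXVII (Roman numeral)
XXXVII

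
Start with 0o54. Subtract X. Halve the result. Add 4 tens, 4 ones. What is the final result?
Convert 0o54 (octal) → 5×8 + 4 = 44 (decimal)
Start: 44
Convert X (Roman numeral) → 10 (decimal)
44 - 10 = 34
34 ÷ 2 = 17
Convert 4 tens, 4 ones (place-value notation) → 4×10 + 4 = 44 (decimal)
17 + 44 = 61
61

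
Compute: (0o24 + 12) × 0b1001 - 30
Convert 0o24 (octal) → 2×8 + 4 = 20 (decimal)
Convert 0b1001 (binary) → 8 + 1 = 9 (decimal)
Expression in decimal: (20 + 12) × 9 - 30
Parentheses first: 20 + 12 = 32
Multiply: 32 × 9 = 288
Subtract: 288 - 30 = 258
258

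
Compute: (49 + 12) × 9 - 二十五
Convert 二十五 (Chinese numeral) → 2×10 + 5 = 25 (decimal)
Expression in decimal: (49 + 12) × 9 - 25
Parentheses first: 49 + 12 = 61
Multiply: 61 × 9 = 549
Subtract: 549 - 25 = 524
524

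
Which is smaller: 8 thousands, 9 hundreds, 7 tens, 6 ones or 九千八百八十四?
Convert 8 thousands, 9 hundreds, 7 tens, 6 ones (place-value notation) → 8×1000 + 9×100 + 7×10 + 6 = 8976 (decimal)
Convert 九千八百八十四 (Chinese numeral) → 9×1000 + 8×100 + 8×10 + 4 = 9884 (decimal)
Compare 8976 vs 9884: smaller = 8976
8976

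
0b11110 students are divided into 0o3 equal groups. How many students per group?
Convert 0b11110 (binary) → 16 + 8 + 4 + 2 = 30 (decimal)
Convert 0o3 (octal) → 3 (decimal)
Compute 30 ÷ 3 = 10
10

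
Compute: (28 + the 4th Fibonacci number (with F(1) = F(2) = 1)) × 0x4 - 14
Convert the 4th Fibonacci number (with F(1) = F(2) = 1) (Fibonacci index) → 1, 1, 2, 3 → 3 (decimal)
Convert 0x4 (hexadecimal) → 4 (decimal)
Expression in decimal: (28 + 3) × 4 - 14
Parentheses first: 28 + 3 = 31
Multiply: 31 × 4 = 124
Subtract: 124 - 14 = 110
110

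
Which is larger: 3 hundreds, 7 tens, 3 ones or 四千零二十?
Convert 3 hundreds, 7 tens, 3 ones (place-value notation) → 3×100 + 7×10 + 3 = 373 (decimal)
Convert 四千零二十 (Chinese numeral) → 4×1000 + 2×10 = 4020 (decimal)
Compare 373 vs 4020: larger = 4020
4020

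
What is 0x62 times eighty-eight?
Convert 0x62 (hexadecimal) → 6×16 + 2 = 98 (decimal)
Convert eighty-eight (English words) → 88 (decimal)
Compute 98 × 88 = 8624
8624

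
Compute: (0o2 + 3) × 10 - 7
Convert 0o2 (octal) → 2 (decimal)
Expression in decimal: (2 + 3) × 10 - 7
Parentheses first: 2 + 3 = 5
Multiply: 5 × 10 = 50
Subtract: 50 - 7 = 43
43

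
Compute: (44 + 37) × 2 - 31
Parentheses first: 44 + 37 = 81
Multiply: 81 × 2 = 162
Subtract: 162 - 31 = 131
131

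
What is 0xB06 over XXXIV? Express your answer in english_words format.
Convert 0xB06 (hexadecimal) → 11×256 + 6 = 2822 (decimal)
Convert XXXIV (Roman numeral) → 10 + 10 + 10 + 4 = 34 (decimal)
Compute 2822 ÷ 34 = 83
Convert 83 (decimal) → eighty-three (English words)
eighty-three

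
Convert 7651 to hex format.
Convert 7651 (decimal) → 7651 = 1×4096 + 13×256 + 14×16 + 3 → 0x1DE3 (hexadecimal)
0x1DE3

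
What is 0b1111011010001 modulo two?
Convert 0b1111011010001 (binary) → 4096 + 2048 + 1024 + 512 + 128 + 64 + 16 + 1 = 7889 (decimal)
Convert two (English words) → 2 (decimal)
Compute 7889 mod 2 = 1
1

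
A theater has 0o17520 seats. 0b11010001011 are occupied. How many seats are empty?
Convert 0o17520 (octal) → 1×4096 + 7×512 + 5×64 + 2×8 = 8016 (decimal)
Convert 0b11010001011 (binary) → 1024 + 512 + 128 + 8 + 2 + 1 = 1675 (decimal)
Compute 8016 - 1675 = 6341
6341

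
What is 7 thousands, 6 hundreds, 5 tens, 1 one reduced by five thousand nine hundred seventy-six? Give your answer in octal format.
Convert 7 thousands, 6 hundreds, 5 tens, 1 one (place-value notation) → 7×1000 + 6×100 + 5×10 + 1 = 7651 (decimal)
Convert five thousand nine hundred seventy-six (English words) → 5×1000 + 9×100 + 76 = 5976 (decimal)
Compute 7651 - 5976 = 1675
Convert 1675 (decimal) → 1675 = 3×512 + 2×64 + 1×8 + 3 → 0o3213 (octal)
0o3213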